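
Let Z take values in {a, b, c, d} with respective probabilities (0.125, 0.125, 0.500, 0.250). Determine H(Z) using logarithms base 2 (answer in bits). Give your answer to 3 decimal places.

1.750 bits

H(Z) = −Σ p·log₂ p.
  −(0.125)·log₂(0.125) = 0.3750
  −(0.125)·log₂(0.125) = 0.3750
  −(0.500)·log₂(0.500) = 0.5000
  −(0.250)·log₂(0.250) = 0.5000
Sum: 0.3750 + 0.3750 + 0.5000 + 0.5000 = 1.750 bits.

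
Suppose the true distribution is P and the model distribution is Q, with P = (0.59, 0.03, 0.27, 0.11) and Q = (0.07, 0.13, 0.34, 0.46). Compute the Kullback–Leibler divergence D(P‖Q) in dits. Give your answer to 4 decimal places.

D(P‖Q) = Σ p·log₁₀(p/q).
  0.59·log₁₀(0.59/0.07) = 0.54619
  0.03·log₁₀(0.03/0.13) = -0.01910
  0.27·log₁₀(0.27/0.34) = -0.02703
  0.11·log₁₀(0.11/0.46) = -0.06835
D(P‖Q) = 0.4317 dits.

0.4317 dits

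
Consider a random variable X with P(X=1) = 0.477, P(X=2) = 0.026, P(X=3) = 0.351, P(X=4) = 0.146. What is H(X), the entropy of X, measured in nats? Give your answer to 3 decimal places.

1.096 nats

H(X) = −Σ p·ln p.
  −(0.477)·ln(0.477) = 0.3531
  −(0.026)·ln(0.026) = 0.0949
  −(0.351)·ln(0.351) = 0.3675
  −(0.146)·ln(0.146) = 0.2809
Sum: 0.3531 + 0.0949 + 0.3675 + 0.2809 = 1.096 nats.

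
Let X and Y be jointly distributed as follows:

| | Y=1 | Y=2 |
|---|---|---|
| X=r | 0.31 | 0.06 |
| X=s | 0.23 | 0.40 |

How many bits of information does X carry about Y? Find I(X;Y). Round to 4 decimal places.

0.1623 bits

Marginals: p(X) = (0.3700, 0.6300), p(Y) = (0.5400, 0.4600).
I(X;Y) = Σ p(x,y)·log₂[p(x,y)/(p(x)p(y))].
  (r,1): 0.31·log₂(1.5516) = 0.19645
  (r,2): 0.06·log₂(0.3525) = -0.09025
  (s,1): 0.23·log₂(0.6761) = -0.12989
  (s,2): 0.40·log₂(1.3803) = 0.18598
Sum = 0.1623 bits.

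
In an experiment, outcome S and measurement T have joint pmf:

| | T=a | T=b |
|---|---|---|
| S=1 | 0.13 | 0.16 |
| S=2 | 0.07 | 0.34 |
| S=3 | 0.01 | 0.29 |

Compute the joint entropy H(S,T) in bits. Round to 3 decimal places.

H(S,T) = −Σ p(x,y)·log₂ p(x,y) over all 6 cells.
  cell (1,a): −0.13·log₂0.13 = 0.3826
  cell (1,b): −0.16·log₂0.16 = 0.4230
  cell (2,a): −0.07·log₂0.07 = 0.2686
  cell (2,b): −0.34·log₂0.34 = 0.5292
  cell (3,a): −0.01·log₂0.01 = 0.0664
  cell (3,b): −0.29·log₂0.29 = 0.5179
Sum = 2.188 bits.

2.188 bits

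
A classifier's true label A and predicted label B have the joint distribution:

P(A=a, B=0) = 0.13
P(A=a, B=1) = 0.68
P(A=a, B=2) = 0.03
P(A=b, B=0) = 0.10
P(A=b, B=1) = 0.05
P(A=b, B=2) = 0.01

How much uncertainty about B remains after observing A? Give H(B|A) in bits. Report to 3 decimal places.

0.893 bits

Marginals: p(A) = (0.8400, 0.1600), p(B) = (0.2300, 0.7300, 0.0400).
H(B|A) = Σ p(A) · H(B|A=·).
  A=a: p=0.8400, H(B|A=a) = 0.8351
  A=b: p=0.1600, H(B|A=b) = 1.1982
Weighted sum = 0.893 bits.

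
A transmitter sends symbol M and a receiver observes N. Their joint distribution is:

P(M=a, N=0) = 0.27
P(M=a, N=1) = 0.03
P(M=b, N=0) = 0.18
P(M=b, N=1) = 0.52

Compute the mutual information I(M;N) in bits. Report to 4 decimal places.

Marginals: p(M) = (0.3000, 0.7000), p(N) = (0.4500, 0.5500).
I(M;N) = H(M) + H(N) − H(M,N).
H(M) = 0.8813, H(N) = 0.9928, H(M,N) = 1.5977.
I(M;N) = 0.8813 + 0.9928 − 1.5977 = 0.2764 bits.

0.2764 bits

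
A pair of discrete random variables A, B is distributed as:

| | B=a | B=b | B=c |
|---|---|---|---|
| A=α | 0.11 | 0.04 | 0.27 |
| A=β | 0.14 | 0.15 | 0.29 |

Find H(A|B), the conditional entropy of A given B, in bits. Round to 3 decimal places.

0.948 bits

Marginals: p(A) = (0.4200, 0.5800), p(B) = (0.2500, 0.1900, 0.5600).
H(A|B) = Σ p(B) · H(A|B=·).
  B=a: p=0.2500, H(A|B=a) = 0.9896
  B=b: p=0.1900, H(A|B=b) = 0.7425
  B=c: p=0.5600, H(A|B=c) = 0.9991
Weighted sum = 0.948 bits.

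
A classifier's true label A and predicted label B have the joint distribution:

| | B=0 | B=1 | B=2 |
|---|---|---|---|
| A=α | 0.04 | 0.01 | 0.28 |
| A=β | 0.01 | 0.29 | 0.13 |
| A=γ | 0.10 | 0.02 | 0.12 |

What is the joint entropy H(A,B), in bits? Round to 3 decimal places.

2.546 bits

H(A,B) = −Σ p(x,y)·log₂ p(x,y) over all 9 cells.
  cell (α,0): −0.04·log₂0.04 = 0.1858
  cell (α,1): −0.01·log₂0.01 = 0.0664
  cell (α,2): −0.28·log₂0.28 = 0.5142
  cell (β,0): −0.01·log₂0.01 = 0.0664
  cell (β,1): −0.29·log₂0.29 = 0.5179
  cell (β,2): −0.13·log₂0.13 = 0.3826
  cell (γ,0): −0.10·log₂0.10 = 0.3322
  cell (γ,1): −0.02·log₂0.02 = 0.1129
  cell (γ,2): −0.12·log₂0.12 = 0.3671
Sum = 2.546 bits.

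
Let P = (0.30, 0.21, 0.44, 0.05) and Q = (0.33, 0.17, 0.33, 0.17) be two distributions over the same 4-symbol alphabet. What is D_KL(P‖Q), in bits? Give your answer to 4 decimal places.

D(P‖Q) = Σ p·log₂(p/q).
  0.30·log₂(0.30/0.33) = -0.04125
  0.21·log₂(0.21/0.17) = 0.06402
  0.44·log₂(0.44/0.33) = 0.18262
  0.05·log₂(0.05/0.17) = -0.08828
D(P‖Q) = 0.1171 bits.

0.1171 bits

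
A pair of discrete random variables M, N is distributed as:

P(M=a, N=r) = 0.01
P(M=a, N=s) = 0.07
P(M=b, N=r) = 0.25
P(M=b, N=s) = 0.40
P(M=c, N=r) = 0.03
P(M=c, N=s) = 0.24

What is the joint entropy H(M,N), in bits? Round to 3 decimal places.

H(M,N) = −Σ p(x,y)·log₂ p(x,y) over all 6 cells.
  cell (a,r): −0.01·log₂0.01 = 0.0664
  cell (a,s): −0.07·log₂0.07 = 0.2686
  cell (b,r): −0.25·log₂0.25 = 0.5000
  cell (b,s): −0.40·log₂0.40 = 0.5288
  cell (c,r): −0.03·log₂0.03 = 0.1518
  cell (c,s): −0.24·log₂0.24 = 0.4941
Sum = 2.010 bits.

2.010 bits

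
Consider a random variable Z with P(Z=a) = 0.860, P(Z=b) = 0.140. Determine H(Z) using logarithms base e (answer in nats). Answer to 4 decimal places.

H(Z) = −Σ p·ln p.
  −(0.860)·ln(0.860) = 0.12971
  −(0.140)·ln(0.140) = 0.27526
Sum: 0.12971 + 0.27526 = 0.4050 nats.

0.4050 nats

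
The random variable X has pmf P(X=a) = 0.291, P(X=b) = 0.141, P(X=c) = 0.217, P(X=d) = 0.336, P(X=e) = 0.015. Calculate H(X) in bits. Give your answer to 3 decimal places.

H(X) = −Σ p·log₂ p.
  −(0.291)·log₂(0.291) = 0.5182
  −(0.141)·log₂(0.141) = 0.3985
  −(0.217)·log₂(0.217) = 0.4783
  −(0.336)·log₂(0.336) = 0.5287
  −(0.015)·log₂(0.015) = 0.0909
Sum: 0.5182 + 0.3985 + 0.4783 + 0.5287 + 0.0909 = 2.015 bits.

2.015 bits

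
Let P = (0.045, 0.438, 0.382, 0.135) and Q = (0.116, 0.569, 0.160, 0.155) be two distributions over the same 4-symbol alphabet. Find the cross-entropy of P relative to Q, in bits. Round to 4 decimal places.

1.8692 bits

H(P,Q) = −Σ p·log₂ q.
  −0.045·log₂(0.116) = 0.13985
  −0.438·log₂(0.569) = 0.35631
  −0.382·log₂(0.160) = 1.00995
  −0.135·log₂(0.155) = 0.36310
H(P,Q) = 1.8692 bits.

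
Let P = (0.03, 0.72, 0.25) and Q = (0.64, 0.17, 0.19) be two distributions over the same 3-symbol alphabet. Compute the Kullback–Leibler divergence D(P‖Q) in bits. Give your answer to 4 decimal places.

1.4659 bits

D(P‖Q) = Σ p·log₂(p/q).
  0.03·log₂(0.03/0.64) = -0.13245
  0.72·log₂(0.72/0.17) = 1.49937
  0.25·log₂(0.25/0.19) = 0.09898
D(P‖Q) = 1.4659 bits.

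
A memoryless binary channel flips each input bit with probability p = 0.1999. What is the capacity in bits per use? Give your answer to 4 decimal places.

0.2783 bits

Binary symmetric channel: C = 1 − h₂(ε) where h₂ is the binary entropy function.
h₂(0.1999) = −0.1999·log₂0.1999 − 0.8001·log₂0.8001 = 0.7217.
C = 1 − 0.7217 = 0.2783 bits per channel use.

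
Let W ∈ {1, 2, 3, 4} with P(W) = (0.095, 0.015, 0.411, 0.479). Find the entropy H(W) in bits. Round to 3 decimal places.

H(W) = −Σ p·log₂ p.
  −(0.095)·log₂(0.095) = 0.3226
  −(0.015)·log₂(0.015) = 0.0909
  −(0.411)·log₂(0.411) = 0.5272
  −(0.479)·log₂(0.479) = 0.5087
Sum: 0.3226 + 0.0909 + 0.5272 + 0.5087 = 1.449 bits.

1.449 bits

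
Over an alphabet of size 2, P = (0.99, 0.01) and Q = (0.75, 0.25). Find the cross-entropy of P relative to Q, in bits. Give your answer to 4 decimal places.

H(P,Q) = −Σ p·log₂ q.
  −0.99·log₂(0.75) = 0.41089
  −0.01·log₂(0.25) = 0.02000
H(P,Q) = 0.4309 bits.

0.4309 bits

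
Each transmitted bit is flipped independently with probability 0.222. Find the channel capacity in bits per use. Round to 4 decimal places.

Binary symmetric channel: C = 1 − h₂(ε) where h₂ is the binary entropy function.
h₂(0.222) = −0.222·log₂0.222 − 0.778·log₂0.778 = 0.7638.
C = 1 − 0.7638 = 0.2362 bits per channel use.

0.2362 bits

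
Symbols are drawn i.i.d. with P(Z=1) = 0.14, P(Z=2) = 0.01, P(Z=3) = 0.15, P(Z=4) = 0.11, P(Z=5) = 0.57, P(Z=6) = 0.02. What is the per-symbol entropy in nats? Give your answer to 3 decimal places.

H(Z) = −Σ p·ln p.
  −(0.14)·ln(0.14) = 0.2753
  −(0.01)·ln(0.01) = 0.0461
  −(0.15)·ln(0.15) = 0.2846
  −(0.11)·ln(0.11) = 0.2428
  −(0.57)·ln(0.57) = 0.3204
  −(0.02)·ln(0.02) = 0.0782
Sum: 0.2753 + 0.0461 + 0.2846 + 0.2428 + 0.3204 + 0.0782 = 1.247 nats.

1.247 nats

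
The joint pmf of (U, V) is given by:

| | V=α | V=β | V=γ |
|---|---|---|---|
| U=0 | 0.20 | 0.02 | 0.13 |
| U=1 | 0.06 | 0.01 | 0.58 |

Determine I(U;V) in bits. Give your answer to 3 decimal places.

0.216 bits

Marginals: p(U) = (0.3500, 0.6500), p(V) = (0.2600, 0.0300, 0.7100).
I(U;V) = H(U) + H(V) − H(U,V).
H(U) = 0.9341, H(V) = 1.0079, H(U,V) = 1.7257.
I(U;V) = 0.9341 + 1.0079 − 1.7257 = 0.216 bits.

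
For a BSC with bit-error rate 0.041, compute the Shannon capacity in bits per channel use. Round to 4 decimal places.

Binary symmetric channel: C = 1 − h₂(ε) where h₂ is the binary entropy function.
h₂(0.041) = −0.041·log₂0.041 − 0.959·log₂0.959 = 0.2469.
C = 1 − 0.2469 = 0.7531 bits per channel use.

0.7531 bits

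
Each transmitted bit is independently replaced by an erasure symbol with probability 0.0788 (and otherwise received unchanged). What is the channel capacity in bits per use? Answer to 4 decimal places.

Binary erasure channel: capacity C = 1 − ε.
C = 1 − 0.0788 = 0.9212 bits per channel use.

0.9212 bits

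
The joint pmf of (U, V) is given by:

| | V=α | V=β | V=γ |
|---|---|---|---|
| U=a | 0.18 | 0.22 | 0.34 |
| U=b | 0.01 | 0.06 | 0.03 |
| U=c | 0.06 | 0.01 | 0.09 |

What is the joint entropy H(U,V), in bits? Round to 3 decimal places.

H(U,V) = −Σ p(x,y)·log₂ p(x,y) over all 9 cells.
  cell (a,α): −0.18·log₂0.18 = 0.4453
  cell (a,β): −0.22·log₂0.22 = 0.4806
  cell (a,γ): −0.34·log₂0.34 = 0.5292
  cell (b,α): −0.01·log₂0.01 = 0.0664
  cell (b,β): −0.06·log₂0.06 = 0.2435
  cell (b,γ): −0.03·log₂0.03 = 0.1518
  cell (c,α): −0.06·log₂0.06 = 0.2435
  cell (c,β): −0.01·log₂0.01 = 0.0664
  cell (c,γ): −0.09·log₂0.09 = 0.3127
Sum = 2.539 bits.

2.539 bits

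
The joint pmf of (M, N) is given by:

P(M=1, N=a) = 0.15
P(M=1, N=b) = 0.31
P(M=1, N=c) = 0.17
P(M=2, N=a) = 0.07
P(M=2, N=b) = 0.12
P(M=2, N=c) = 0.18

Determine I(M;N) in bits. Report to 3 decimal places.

0.035 bits

Marginals: p(M) = (0.6300, 0.3700), p(N) = (0.2200, 0.4300, 0.3500).
I(M;N) = Σ p(x,y)·log₂[p(x,y)/(p(x)p(y))].
  (1,a): 0.15·log₂(1.0823) = 0.0171
  (1,b): 0.31·log₂(1.1443) = 0.0603
  (1,c): 0.17·log₂(0.7710) = -0.0638
  (2,a): 0.07·log₂(0.8600) = -0.0152
  (2,b): 0.12·log₂(0.7542) = -0.0488
  (2,c): 0.18·log₂(1.3900) = 0.0855
Sum = 0.035 bits.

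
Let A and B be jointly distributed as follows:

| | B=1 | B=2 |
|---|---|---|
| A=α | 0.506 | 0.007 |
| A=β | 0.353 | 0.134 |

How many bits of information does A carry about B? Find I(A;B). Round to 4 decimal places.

0.1201 bits

Marginals: p(A) = (0.5130, 0.4870), p(B) = (0.8590, 0.1410).
I(A;B) = H(A) + H(B) − H(A,B).
H(A) = 0.9995, H(B) = 0.5869, H(A,B) = 1.4663.
I(A;B) = 0.9995 + 0.5869 − 1.4663 = 0.1201 bits.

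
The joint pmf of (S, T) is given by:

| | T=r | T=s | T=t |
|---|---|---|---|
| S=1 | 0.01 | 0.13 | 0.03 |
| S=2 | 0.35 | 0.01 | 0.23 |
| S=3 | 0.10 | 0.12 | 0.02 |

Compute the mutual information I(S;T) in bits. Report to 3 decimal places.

0.415 bits

Marginals: p(S) = (0.1700, 0.5900, 0.2400), p(T) = (0.4600, 0.2600, 0.2800).
I(S;T) = Σ p(x,y)·log₂[p(x,y)/(p(x)p(y))].
  (1,r): 0.01·log₂(0.1279) = -0.0297
  (1,s): 0.13·log₂(2.9412) = 0.2023
  (1,t): 0.03·log₂(0.6303) = -0.0200
  (2,r): 0.35·log₂(1.2896) = 0.1284
  (2,s): 0.01·log₂(0.0652) = -0.0394
  (2,t): 0.23·log₂(1.3923) = 0.1098
  (3,r): 0.10·log₂(0.9058) = -0.0143
  (3,s): 0.12·log₂(1.9231) = 0.1132
  (3,t): 0.02·log₂(0.2976) = -0.0350
Sum = 0.415 bits.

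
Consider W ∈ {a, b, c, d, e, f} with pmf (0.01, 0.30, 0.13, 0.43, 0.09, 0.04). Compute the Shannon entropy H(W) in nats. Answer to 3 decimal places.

H(W) = −Σ p·ln p.
  −(0.01)·ln(0.01) = 0.0461
  −(0.30)·ln(0.30) = 0.3612
  −(0.13)·ln(0.13) = 0.2652
  −(0.43)·ln(0.43) = 0.3629
  −(0.09)·ln(0.09) = 0.2167
  −(0.04)·ln(0.04) = 0.1288
Sum: 0.0461 + 0.3612 + 0.2652 + 0.3629 + 0.2167 + 0.1288 = 1.381 nats.

1.381 nats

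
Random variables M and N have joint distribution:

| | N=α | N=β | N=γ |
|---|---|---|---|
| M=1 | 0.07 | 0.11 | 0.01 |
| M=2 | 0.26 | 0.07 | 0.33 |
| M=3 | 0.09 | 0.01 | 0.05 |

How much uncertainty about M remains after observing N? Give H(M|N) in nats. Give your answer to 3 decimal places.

0.743 nats

Marginals: p(M) = (0.1900, 0.6600, 0.1500), p(N) = (0.4200, 0.1900, 0.3900).
H(M|N) = Σ p(N) · H(M|N=·).
  N=α: p=0.4200, H(M|N=α) = 0.9256
  N=β: p=0.1900, H(M|N=β) = 0.8393
  N=γ: p=0.3900, H(M|N=γ) = 0.4986
Weighted sum = 0.743 nats.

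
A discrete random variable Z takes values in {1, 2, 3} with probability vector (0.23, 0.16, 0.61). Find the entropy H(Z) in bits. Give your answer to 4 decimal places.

1.3457 bits

H(Z) = −Σ p·log₂ p.
  −(0.23)·log₂(0.23) = 0.48767
  −(0.16)·log₂(0.16) = 0.42302
  −(0.61)·log₂(0.61) = 0.43500
Sum: 0.48767 + 0.42302 + 0.43500 = 1.3457 bits.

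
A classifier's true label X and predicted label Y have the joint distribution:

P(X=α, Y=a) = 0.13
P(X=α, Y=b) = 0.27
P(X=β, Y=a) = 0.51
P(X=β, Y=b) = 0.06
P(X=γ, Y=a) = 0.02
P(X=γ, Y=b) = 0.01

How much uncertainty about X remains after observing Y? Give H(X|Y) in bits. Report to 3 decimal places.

Marginals: p(X) = (0.4000, 0.5700, 0.0300), p(Y) = (0.6600, 0.3400).
H(X|Y) = Σ p(Y) · H(X|Y=·).
  Y=a: p=0.6600, H(X|Y=a) = 0.9020
  Y=b: p=0.3400, H(X|Y=b) = 0.8554
Weighted sum = 0.886 bits.

0.886 bits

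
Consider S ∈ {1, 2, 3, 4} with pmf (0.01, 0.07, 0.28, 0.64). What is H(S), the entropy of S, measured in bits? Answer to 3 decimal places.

H(S) = −Σ p·log₂ p.
  −(0.01)·log₂(0.01) = 0.0664
  −(0.07)·log₂(0.07) = 0.2686
  −(0.28)·log₂(0.28) = 0.5142
  −(0.64)·log₂(0.64) = 0.4121
Sum: 0.0664 + 0.2686 + 0.5142 + 0.4121 = 1.261 bits.

1.261 bits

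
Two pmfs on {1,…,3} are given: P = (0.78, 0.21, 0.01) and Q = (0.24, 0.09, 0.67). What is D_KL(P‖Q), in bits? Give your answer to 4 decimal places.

D(P‖Q) = Σ p·log₂(p/q).
  0.78·log₂(0.78/0.24) = 1.32634
  0.21·log₂(0.21/0.09) = 0.25670
  0.01·log₂(0.01/0.67) = -0.06066
D(P‖Q) = 1.5224 bits.

1.5224 bits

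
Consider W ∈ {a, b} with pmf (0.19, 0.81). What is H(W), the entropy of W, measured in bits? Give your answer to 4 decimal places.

0.7015 bits

H(W) = −Σ p·log₂ p.
  −(0.19)·log₂(0.19) = 0.45523
  −(0.81)·log₂(0.81) = 0.24625
Sum: 0.45523 + 0.24625 = 0.7015 bits.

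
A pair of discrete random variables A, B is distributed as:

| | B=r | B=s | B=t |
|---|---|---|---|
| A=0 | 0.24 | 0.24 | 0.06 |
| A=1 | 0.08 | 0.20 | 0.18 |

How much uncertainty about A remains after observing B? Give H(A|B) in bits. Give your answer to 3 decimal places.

0.892 bits

Marginals: p(A) = (0.5400, 0.4600), p(B) = (0.3200, 0.4400, 0.2400).
H(A|B) = Σ p(B) · H(A|B=·).
  B=r: p=0.3200, H(A|B=r) = 0.8113
  B=s: p=0.4400, H(A|B=s) = 0.9940
  B=t: p=0.2400, H(A|B=t) = 0.8113
Weighted sum = 0.892 bits.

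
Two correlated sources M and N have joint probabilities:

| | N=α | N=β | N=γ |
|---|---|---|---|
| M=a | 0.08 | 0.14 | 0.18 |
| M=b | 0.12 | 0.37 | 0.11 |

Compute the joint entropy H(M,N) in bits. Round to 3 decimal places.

2.382 bits

H(M,N) = −Σ p(x,y)·log₂ p(x,y) over all 6 cells.
  cell (a,α): −0.08·log₂0.08 = 0.2915
  cell (a,β): −0.14·log₂0.14 = 0.3971
  cell (a,γ): −0.18·log₂0.18 = 0.4453
  cell (b,α): −0.12·log₂0.12 = 0.3671
  cell (b,β): −0.37·log₂0.37 = 0.5307
  cell (b,γ): −0.11·log₂0.11 = 0.3503
Sum = 2.382 bits.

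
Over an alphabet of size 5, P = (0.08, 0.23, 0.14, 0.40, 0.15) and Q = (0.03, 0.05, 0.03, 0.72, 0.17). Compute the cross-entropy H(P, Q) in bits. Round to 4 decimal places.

H(P,Q) = −Σ p·log₂ q.
  −0.08·log₂(0.03) = 0.40471
  −0.23·log₂(0.05) = 0.99404
  −0.14·log₂(0.03) = 0.70825
  −0.40·log₂(0.72) = 0.18957
  −0.15·log₂(0.17) = 0.38346
H(P,Q) = 2.6800 bits.

2.6800 bits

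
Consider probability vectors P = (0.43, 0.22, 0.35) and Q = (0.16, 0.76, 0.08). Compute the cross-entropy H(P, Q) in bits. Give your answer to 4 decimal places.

H(P,Q) = −Σ p·log₂ q.
  −0.43·log₂(0.16) = 1.13686
  −0.22·log₂(0.76) = 0.08710
  −0.35·log₂(0.08) = 1.27535
H(P,Q) = 2.4993 bits.

2.4993 bits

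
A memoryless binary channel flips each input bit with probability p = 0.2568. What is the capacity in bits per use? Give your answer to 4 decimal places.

Binary symmetric channel: C = 1 − h₂(ε) where h₂ is the binary entropy function.
h₂(0.2568) = −0.2568·log₂0.2568 − 0.7432·log₂0.7432 = 0.8219.
C = 1 − 0.8219 = 0.1781 bits per channel use.

0.1781 bits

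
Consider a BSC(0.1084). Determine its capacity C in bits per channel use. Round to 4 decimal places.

Binary symmetric channel: C = 1 − h₂(ε) where h₂ is the binary entropy function.
h₂(0.1084) = −0.1084·log₂0.1084 − 0.8916·log₂0.8916 = 0.4951.
C = 1 − 0.4951 = 0.5049 bits per channel use.

0.5049 bits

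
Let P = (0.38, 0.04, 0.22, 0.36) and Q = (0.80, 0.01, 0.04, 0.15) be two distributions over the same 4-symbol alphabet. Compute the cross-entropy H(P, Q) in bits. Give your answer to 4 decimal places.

H(P,Q) = −Σ p·log₂ q.
  −0.38·log₂(0.80) = 0.12233
  −0.04·log₂(0.01) = 0.26575
  −0.22·log₂(0.04) = 1.02165
  −0.36·log₂(0.15) = 0.98531
H(P,Q) = 2.3950 bits.

2.3950 bits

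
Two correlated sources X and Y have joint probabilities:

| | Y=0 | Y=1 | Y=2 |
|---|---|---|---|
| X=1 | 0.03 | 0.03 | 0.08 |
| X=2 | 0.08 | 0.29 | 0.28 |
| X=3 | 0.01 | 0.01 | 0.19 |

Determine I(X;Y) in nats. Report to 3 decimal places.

0.095 nats

Marginals: p(X) = (0.1400, 0.6500, 0.2100), p(Y) = (0.1200, 0.3300, 0.5500).
I(X;Y) = Σ p(x,y)·ln[p(x,y)/(p(x)p(y))].
  (1,0): 0.03·ln(1.7857) = 0.0174
  (1,1): 0.03·ln(0.6494) = -0.0130
  (1,2): 0.08·ln(1.0390) = 0.0031
  (2,0): 0.08·ln(1.0256) = 0.0020
  (2,1): 0.29·ln(1.3520) = 0.0875
  (2,2): 0.28·ln(0.7832) = -0.0684
  (3,0): 0.01·ln(0.3968) = -0.0092
  (3,1): 0.01·ln(0.1443) = -0.0194
  (3,2): 0.19·ln(1.6450) = 0.0946
Sum = 0.095 nats.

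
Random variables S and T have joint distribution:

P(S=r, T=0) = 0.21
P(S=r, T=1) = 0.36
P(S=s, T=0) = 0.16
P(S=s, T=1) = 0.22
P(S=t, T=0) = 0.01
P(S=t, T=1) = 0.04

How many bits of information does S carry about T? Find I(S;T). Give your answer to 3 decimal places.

0.008 bits

Marginals: p(S) = (0.5700, 0.3800, 0.0500), p(T) = (0.3800, 0.6200).
I(S;T) = H(S) + H(T) − H(S,T).
H(S) = 1.2088, H(T) = 0.9580, H(S,T) = 2.1592.
I(S;T) = 1.2088 + 0.9580 − 2.1592 = 0.008 bits.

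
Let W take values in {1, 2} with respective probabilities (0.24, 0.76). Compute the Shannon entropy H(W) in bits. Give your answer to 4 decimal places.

H(W) = −Σ p·log₂ p.
  −(0.24)·log₂(0.24) = 0.49413
  −(0.76)·log₂(0.76) = 0.30091
Sum: 0.49413 + 0.30091 = 0.7950 bits.

0.7950 bits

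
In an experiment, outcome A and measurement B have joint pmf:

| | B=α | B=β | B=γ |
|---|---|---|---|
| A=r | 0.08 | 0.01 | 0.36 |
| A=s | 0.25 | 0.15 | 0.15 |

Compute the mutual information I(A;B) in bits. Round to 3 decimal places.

0.229 bits

Marginals: p(A) = (0.4500, 0.5500), p(B) = (0.3300, 0.1600, 0.5100).
I(A;B) = Σ p(x,y)·log₂[p(x,y)/(p(x)p(y))].
  (r,α): 0.08·log₂(0.5387) = -0.0714
  (r,β): 0.01·log₂(0.1389) = -0.0285
  (r,γ): 0.36·log₂(1.5686) = 0.2338
  (s,α): 0.25·log₂(1.3774) = 0.1155
  (s,β): 0.15·log₂(1.7045) = 0.1154
  (s,γ): 0.15·log₂(0.5348) = -0.1355
Sum = 0.229 bits.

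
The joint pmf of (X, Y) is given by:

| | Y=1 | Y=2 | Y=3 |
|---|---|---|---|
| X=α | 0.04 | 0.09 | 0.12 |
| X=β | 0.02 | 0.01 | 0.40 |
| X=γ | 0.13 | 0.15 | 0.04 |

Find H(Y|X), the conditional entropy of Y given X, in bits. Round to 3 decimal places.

Marginals: p(X) = (0.2500, 0.4300, 0.3200), p(Y) = (0.1900, 0.2500, 0.5600).
H(Y|X) = Σ p(X) · H(Y|X=·).
  X=α: p=0.2500, H(Y|X=α) = 1.4619
  X=β: p=0.4300, H(Y|X=β) = 0.4291
  X=γ: p=0.3200, H(Y|X=γ) = 1.4153
Weighted sum = 1.003 bits.

1.003 bits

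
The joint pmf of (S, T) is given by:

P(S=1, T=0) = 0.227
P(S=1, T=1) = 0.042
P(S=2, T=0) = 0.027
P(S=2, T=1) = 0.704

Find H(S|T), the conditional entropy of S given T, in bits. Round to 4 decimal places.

Chain rule: H(S|T) = H(S,T) − H(T).
Marginals: p(S) = (0.2690, 0.7310), p(T) = (0.2540, 0.7460).
H(S,T) = 1.1749 bits; H(T) = 0.8176 bits.
H(S|T) = 1.1749 − 0.8176 = 0.3573 bits.

0.3573 bits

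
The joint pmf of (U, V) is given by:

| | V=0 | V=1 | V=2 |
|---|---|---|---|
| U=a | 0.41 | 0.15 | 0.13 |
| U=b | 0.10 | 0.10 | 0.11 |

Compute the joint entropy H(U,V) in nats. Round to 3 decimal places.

1.619 nats

H(U,V) = −Σ p(x,y)·ln p(x,y) over all 6 cells.
  cell (a,0): −0.41·ln0.41 = 0.3656
  cell (a,1): −0.15·ln0.15 = 0.2846
  cell (a,2): −0.13·ln0.13 = 0.2652
  cell (b,0): −0.10·ln0.10 = 0.2303
  cell (b,1): −0.10·ln0.10 = 0.2303
  cell (b,2): −0.11·ln0.11 = 0.2428
Sum = 1.619 nats.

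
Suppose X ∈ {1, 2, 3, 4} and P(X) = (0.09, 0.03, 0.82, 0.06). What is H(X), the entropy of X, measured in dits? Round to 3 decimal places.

H(X) = −Σ p·log₁₀ p.
  −(0.09)·log₁₀(0.09) = 0.0941
  −(0.03)·log₁₀(0.03) = 0.0457
  −(0.82)·log₁₀(0.82) = 0.0707
  −(0.06)·log₁₀(0.06) = 0.0733
Sum: 0.0941 + 0.0457 + 0.0707 + 0.0733 = 0.284 dits.

0.284 dits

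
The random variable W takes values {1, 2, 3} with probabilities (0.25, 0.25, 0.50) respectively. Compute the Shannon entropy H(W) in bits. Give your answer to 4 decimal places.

1.5000 bits

H(W) = −Σ p·log₂ p.
  −(0.25)·log₂(0.25) = 0.50000
  −(0.25)·log₂(0.25) = 0.50000
  −(0.50)·log₂(0.50) = 0.50000
Sum: 0.50000 + 0.50000 + 0.50000 = 1.5000 bits.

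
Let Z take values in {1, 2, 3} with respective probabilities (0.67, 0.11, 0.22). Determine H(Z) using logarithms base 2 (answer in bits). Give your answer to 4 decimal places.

H(Z) = −Σ p·log₂ p.
  −(0.67)·log₂(0.67) = 0.38710
  −(0.11)·log₂(0.11) = 0.35029
  −(0.22)·log₂(0.22) = 0.48057
Sum: 0.38710 + 0.35029 + 0.48057 = 1.2180 bits.

1.2180 bits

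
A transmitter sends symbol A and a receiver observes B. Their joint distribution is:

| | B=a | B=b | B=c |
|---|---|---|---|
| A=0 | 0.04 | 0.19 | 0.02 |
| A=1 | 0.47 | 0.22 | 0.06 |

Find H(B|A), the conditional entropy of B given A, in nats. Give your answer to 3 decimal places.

Marginals: p(A) = (0.2500, 0.7500), p(B) = (0.5100, 0.4100, 0.0800).
H(B|A) = Σ p(A) · H(B|A=·).
  A=0: p=0.2500, H(B|A=0) = 0.7038
  A=1: p=0.7500, H(B|A=1) = 0.8547
Weighted sum = 0.817 nats.

0.817 nats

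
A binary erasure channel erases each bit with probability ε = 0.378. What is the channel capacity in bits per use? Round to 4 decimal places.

0.6220 bits

Binary erasure channel: capacity C = 1 − ε.
C = 1 − 0.378 = 0.6220 bits per channel use.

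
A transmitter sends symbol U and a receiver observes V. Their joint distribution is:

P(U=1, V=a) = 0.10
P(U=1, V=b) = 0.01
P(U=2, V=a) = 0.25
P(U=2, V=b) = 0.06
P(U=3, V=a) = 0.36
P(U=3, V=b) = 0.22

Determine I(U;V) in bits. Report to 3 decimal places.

0.045 bits

Marginals: p(U) = (0.1100, 0.3100, 0.5800), p(V) = (0.7100, 0.2900).
I(U;V) = H(U) + H(V) − H(U,V).
H(U) = 1.3299, H(V) = 0.8687, H(U,V) = 2.1534.
I(U;V) = 1.3299 + 0.8687 − 2.1534 = 0.045 bits.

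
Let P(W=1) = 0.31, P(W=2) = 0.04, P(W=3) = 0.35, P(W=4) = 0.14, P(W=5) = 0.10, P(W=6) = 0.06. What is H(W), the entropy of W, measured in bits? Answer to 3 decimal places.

H(W) = −Σ p·log₂ p.
  −(0.31)·log₂(0.31) = 0.5238
  −(0.04)·log₂(0.04) = 0.1858
  −(0.35)·log₂(0.35) = 0.5301
  −(0.14)·log₂(0.14) = 0.3971
  −(0.10)·log₂(0.10) = 0.3322
  −(0.06)·log₂(0.06) = 0.2435
Sum: 0.5238 + 0.1858 + 0.5301 + 0.3971 + 0.3322 + 0.2435 = 2.212 bits.

2.212 bits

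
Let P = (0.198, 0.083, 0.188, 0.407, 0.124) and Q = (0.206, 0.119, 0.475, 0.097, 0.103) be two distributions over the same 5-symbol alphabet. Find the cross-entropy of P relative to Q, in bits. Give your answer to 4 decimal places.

H(P,Q) = −Σ p·log₂ q.
  −0.198·log₂(0.206) = 0.45130
  −0.083·log₂(0.119) = 0.25489
  −0.188·log₂(0.475) = 0.20191
  −0.407·log₂(0.097) = 1.36991
  −0.124·log₂(0.103) = 0.40663
H(P,Q) = 2.6846 bits.

2.6846 bits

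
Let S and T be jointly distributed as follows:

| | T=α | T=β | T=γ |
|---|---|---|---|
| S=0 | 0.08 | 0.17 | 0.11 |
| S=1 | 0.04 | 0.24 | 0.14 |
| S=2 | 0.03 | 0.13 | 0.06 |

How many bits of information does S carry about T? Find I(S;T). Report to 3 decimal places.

0.020 bits

Marginals: p(S) = (0.3600, 0.4200, 0.2200), p(T) = (0.1500, 0.5400, 0.3100).
I(S;T) = H(S) + H(T) − H(S,T).
H(S) = 1.5368, H(T) = 1.4144, H(S,T) = 2.9313.
I(S;T) = 1.5368 + 1.4144 − 2.9313 = 0.020 bits.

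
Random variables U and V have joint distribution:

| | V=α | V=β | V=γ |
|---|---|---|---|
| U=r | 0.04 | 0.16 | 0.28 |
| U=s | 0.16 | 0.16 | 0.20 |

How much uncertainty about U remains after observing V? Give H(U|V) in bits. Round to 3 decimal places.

0.935 bits

Chain rule: H(U|V) = H(U,V) − H(V).
Marginals: p(U) = (0.4800, 0.5200), p(V) = (0.2000, 0.3200, 0.4800).
H(U,V) = 2.4334 bits; H(V) = 1.4987 bits.
H(U|V) = 2.4334 − 1.4987 = 0.935 bits.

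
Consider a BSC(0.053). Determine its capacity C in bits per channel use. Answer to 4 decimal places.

0.7010 bits

Binary symmetric channel: C = 1 − h₂(ε) where h₂ is the binary entropy function.
h₂(0.053) = −0.053·log₂0.053 − 0.947·log₂0.947 = 0.2990.
C = 1 − 0.2990 = 0.7010 bits per channel use.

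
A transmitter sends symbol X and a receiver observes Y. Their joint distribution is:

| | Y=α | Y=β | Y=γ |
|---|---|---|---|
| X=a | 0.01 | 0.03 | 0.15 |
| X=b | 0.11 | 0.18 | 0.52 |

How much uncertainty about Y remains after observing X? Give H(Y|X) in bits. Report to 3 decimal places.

Marginals: p(X) = (0.1900, 0.8100), p(Y) = (0.1200, 0.2100, 0.6700).
H(Y|X) = Σ p(X) · H(Y|X=·).
  X=a: p=0.1900, H(Y|X=a) = 0.9133
  X=b: p=0.8100, H(Y|X=b) = 1.2839
Weighted sum = 1.213 bits.

1.213 bits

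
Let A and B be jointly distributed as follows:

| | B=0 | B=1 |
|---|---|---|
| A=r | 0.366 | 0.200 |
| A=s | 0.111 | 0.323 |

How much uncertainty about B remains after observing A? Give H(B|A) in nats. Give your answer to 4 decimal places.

Chain rule: H(B|A) = H(A,B) − H(A).
Marginals: p(A) = (0.5660, 0.4340), p(B) = (0.4770, 0.5230).
H(A,B) = 1.2988 nats; H(A) = 0.6844 nats.
H(B|A) = 1.2988 − 0.6844 = 0.6144 nats.

0.6144 nats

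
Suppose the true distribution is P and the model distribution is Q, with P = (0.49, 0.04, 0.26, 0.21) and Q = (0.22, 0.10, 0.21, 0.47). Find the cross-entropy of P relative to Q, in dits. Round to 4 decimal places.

H(P,Q) = −Σ p·log₁₀ q.
  −0.49·log₁₀(0.22) = 0.32221
  −0.04·log₁₀(0.10) = 0.04000
  −0.26·log₁₀(0.21) = 0.17622
  −0.21·log₁₀(0.47) = 0.06886
H(P,Q) = 0.6073 dits.

0.6073 dits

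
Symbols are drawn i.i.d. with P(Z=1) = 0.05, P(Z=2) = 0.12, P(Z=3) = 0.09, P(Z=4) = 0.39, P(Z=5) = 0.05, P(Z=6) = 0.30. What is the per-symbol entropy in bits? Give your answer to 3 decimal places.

2.163 bits

H(Z) = −Σ p·log₂ p.
  −(0.05)·log₂(0.05) = 0.2161
  −(0.12)·log₂(0.12) = 0.3671
  −(0.09)·log₂(0.09) = 0.3127
  −(0.39)·log₂(0.39) = 0.5298
  −(0.05)·log₂(0.05) = 0.2161
  −(0.30)·log₂(0.30) = 0.5211
Sum: 0.2161 + 0.3671 + 0.3127 + 0.5298 + 0.2161 + 0.5211 = 2.163 bits.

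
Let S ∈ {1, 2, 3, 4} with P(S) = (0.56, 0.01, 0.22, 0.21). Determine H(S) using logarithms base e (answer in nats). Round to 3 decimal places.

1.032 nats

H(S) = −Σ p·ln p.
  −(0.56)·ln(0.56) = 0.3247
  −(0.01)·ln(0.01) = 0.0461
  −(0.22)·ln(0.22) = 0.3331
  −(0.21)·ln(0.21) = 0.3277
Sum: 0.3247 + 0.0461 + 0.3331 + 0.3277 = 1.032 nats.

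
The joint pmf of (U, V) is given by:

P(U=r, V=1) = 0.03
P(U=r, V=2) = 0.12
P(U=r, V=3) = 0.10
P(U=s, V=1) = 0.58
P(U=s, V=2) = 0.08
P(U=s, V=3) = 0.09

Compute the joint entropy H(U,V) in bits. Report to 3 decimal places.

1.911 bits

H(U,V) = −Σ p(x,y)·log₂ p(x,y) over all 6 cells.
  cell (r,1): −0.03·log₂0.03 = 0.1518
  cell (r,2): −0.12·log₂0.12 = 0.3671
  cell (r,3): −0.10·log₂0.10 = 0.3322
  cell (s,1): −0.58·log₂0.58 = 0.4558
  cell (s,2): −0.08·log₂0.08 = 0.2915
  cell (s,3): −0.09·log₂0.09 = 0.3127
Sum = 1.911 bits.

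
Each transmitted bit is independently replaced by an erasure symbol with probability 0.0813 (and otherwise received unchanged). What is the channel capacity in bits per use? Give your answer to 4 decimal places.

0.9187 bits

Binary erasure channel: capacity C = 1 − ε.
C = 1 − 0.0813 = 0.9187 bits per channel use.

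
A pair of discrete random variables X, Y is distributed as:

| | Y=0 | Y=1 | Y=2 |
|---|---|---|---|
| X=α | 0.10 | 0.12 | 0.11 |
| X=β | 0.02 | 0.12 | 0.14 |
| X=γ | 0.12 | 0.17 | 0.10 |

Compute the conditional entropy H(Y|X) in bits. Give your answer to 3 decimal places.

Chain rule: H(Y|X) = H(X,Y) − H(X).
Marginals: p(X) = (0.3300, 0.2800, 0.3900), p(Y) = (0.2400, 0.4100, 0.3500).
H(X,Y) = 3.0604 bits; H(X) = 1.5718 bits.
H(Y|X) = 3.0604 − 1.5718 = 1.489 bits.

1.489 bits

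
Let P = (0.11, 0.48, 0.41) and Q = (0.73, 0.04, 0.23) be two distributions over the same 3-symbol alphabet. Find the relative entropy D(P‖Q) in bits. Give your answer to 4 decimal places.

1.7624 bits

D(P‖Q) = Σ p·log₂(p/q).
  0.11·log₂(0.11/0.73) = -0.30034
  0.48·log₂(0.48/0.04) = 1.72078
  0.41·log₂(0.41/0.23) = 0.34194
D(P‖Q) = 1.7624 bits.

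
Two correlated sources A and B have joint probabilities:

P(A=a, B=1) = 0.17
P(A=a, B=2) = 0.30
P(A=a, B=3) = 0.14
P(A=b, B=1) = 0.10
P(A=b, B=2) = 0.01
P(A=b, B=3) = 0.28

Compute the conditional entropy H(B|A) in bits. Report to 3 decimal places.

Chain rule: H(B|A) = H(A,B) − H(A).
Marginals: p(A) = (0.6100, 0.3900), p(B) = (0.2700, 0.3100, 0.4200).
H(A,B) = 2.2656 bits; H(A) = 0.9648 bits.
H(B|A) = 2.2656 − 0.9648 = 1.301 bits.

1.301 bits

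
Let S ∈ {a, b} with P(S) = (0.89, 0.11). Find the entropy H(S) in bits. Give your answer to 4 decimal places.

0.4999 bits

H(S) = −Σ p·log₂ p.
  −(0.89)·log₂(0.89) = 0.14963
  −(0.11)·log₂(0.11) = 0.35029
Sum: 0.14963 + 0.35029 = 0.4999 bits.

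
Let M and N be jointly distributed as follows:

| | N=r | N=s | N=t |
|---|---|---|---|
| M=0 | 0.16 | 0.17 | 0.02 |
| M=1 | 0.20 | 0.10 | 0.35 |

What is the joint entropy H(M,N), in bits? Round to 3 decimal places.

2.297 bits

H(M,N) = −Σ p(x,y)·log₂ p(x,y) over all 6 cells.
  cell (0,r): −0.16·log₂0.16 = 0.4230
  cell (0,s): −0.17·log₂0.17 = 0.4346
  cell (0,t): −0.02·log₂0.02 = 0.1129
  cell (1,r): −0.20·log₂0.20 = 0.4644
  cell (1,s): −0.10·log₂0.10 = 0.3322
  cell (1,t): −0.35·log₂0.35 = 0.5301
Sum = 2.297 bits.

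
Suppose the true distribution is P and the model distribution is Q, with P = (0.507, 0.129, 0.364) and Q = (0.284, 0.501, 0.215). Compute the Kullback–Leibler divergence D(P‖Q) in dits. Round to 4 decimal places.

0.1348 dits

D(P‖Q) = Σ p·log₁₀(p/q).
  0.507·log₁₀(0.507/0.284) = 0.12761
  0.129·log₁₀(0.129/0.501) = -0.07601
  0.364·log₁₀(0.364/0.215) = 0.08323
D(P‖Q) = 0.1348 dits.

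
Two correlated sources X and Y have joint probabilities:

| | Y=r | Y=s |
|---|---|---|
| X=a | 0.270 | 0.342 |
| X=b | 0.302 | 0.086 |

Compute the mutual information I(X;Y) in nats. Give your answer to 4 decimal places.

0.0575 nats

Marginals: p(X) = (0.6120, 0.3880), p(Y) = (0.5720, 0.4280).
I(X;Y) = Σ p(x,y)·ln[p(x,y)/(p(x)p(y))].
  (a,r): 0.270·ln(0.7713) = -0.07012
  (a,s): 0.342·ln(1.3057) = 0.09122
  (b,r): 0.302·ln(1.3608) = 0.09303
  (b,s): 0.086·ln(0.5179) = -0.05659
Sum = 0.0575 nats.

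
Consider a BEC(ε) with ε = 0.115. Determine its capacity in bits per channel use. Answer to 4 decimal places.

0.8850 bits

Binary erasure channel: capacity C = 1 − ε.
C = 1 − 0.115 = 0.8850 bits per channel use.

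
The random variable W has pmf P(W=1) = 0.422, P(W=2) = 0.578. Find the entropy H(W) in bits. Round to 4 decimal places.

H(W) = −Σ p·log₂ p.
  −(0.422)·log₂(0.422) = 0.52526
  −(0.578)·log₂(0.578) = 0.45712
Sum: 0.52526 + 0.45712 = 0.9824 bits.

0.9824 bits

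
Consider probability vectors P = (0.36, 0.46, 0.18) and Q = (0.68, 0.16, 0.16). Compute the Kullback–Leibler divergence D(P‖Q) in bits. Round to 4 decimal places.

D(P‖Q) = Σ p·log₂(p/q).
  0.36·log₂(0.36/0.68) = -0.33031
  0.46·log₂(0.46/0.16) = 0.70084
  0.18·log₂(0.18/0.16) = 0.03059
D(P‖Q) = 0.4011 bits.

0.4011 bits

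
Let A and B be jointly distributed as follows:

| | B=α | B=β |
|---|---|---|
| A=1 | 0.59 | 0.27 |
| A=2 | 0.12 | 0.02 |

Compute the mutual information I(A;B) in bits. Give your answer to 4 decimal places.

0.0139 bits

Marginals: p(A) = (0.8600, 0.1400), p(B) = (0.7100, 0.2900).
I(A;B) = Σ p(x,y)·log₂[p(x,y)/(p(x)p(y))].
  (1,α): 0.59·log₂(0.9663) = -0.02921
  (1,β): 0.27·log₂(1.0826) = 0.03091
  (2,α): 0.12·log₂(1.2072) = 0.03261
  (2,β): 0.02·log₂(0.4926) = -0.02043
Sum = 0.0139 bits.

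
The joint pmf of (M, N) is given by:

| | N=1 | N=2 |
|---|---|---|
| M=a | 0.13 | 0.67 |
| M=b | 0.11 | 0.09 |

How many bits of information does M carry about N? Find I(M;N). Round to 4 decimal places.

Marginals: p(M) = (0.8000, 0.2000), p(N) = (0.2400, 0.7600).
I(M;N) = Σ p(x,y)·log₂[p(x,y)/(p(x)p(y))].
  (a,1): 0.13·log₂(0.6771) = -0.07314
  (a,2): 0.67·log₂(1.1020) = 0.09386
  (b,1): 0.11·log₂(2.2917) = 0.13160
  (b,2): 0.09·log₂(0.5921) = -0.06805
Sum = 0.0843 bits.

0.0843 bits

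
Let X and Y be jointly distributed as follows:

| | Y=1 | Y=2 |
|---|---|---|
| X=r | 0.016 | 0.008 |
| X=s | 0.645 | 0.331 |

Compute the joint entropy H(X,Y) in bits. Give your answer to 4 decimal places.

H(X,Y) = −Σ p(x,y)·log₂ p(x,y) over all 4 cells.
  cell (r,1): −0.016·log₂0.016 = 0.09545
  cell (r,2): −0.008·log₂0.008 = 0.05573
  cell (s,1): −0.645·log₂0.645 = 0.40805
  cell (s,2): −0.331·log₂0.331 = 0.52798
Sum = 1.0872 bits.

1.0872 bits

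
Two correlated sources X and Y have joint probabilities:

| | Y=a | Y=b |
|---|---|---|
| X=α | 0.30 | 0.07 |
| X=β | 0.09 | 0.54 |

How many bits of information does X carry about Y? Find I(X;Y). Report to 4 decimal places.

0.3331 bits

Marginals: p(X) = (0.3700, 0.6300), p(Y) = (0.3900, 0.6100).
I(X;Y) = Σ p(x,y)·log₂[p(x,y)/(p(x)p(y))].
  (α,a): 0.30·log₂(2.0790) = 0.31677
  (α,b): 0.07·log₂(0.3101) = -0.11823
  (β,a): 0.09·log₂(0.3663) = -0.13040
  (β,b): 0.54·log₂(1.4052) = 0.26499
Sum = 0.3331 bits.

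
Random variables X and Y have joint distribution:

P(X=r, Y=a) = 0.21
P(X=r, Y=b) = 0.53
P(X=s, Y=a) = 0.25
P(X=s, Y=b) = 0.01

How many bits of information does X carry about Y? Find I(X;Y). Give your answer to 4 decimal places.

0.2974 bits

Marginals: p(X) = (0.7400, 0.2600), p(Y) = (0.4600, 0.5400).
I(X;Y) = Σ p(x,y)·log₂[p(x,y)/(p(x)p(y))].
  (r,a): 0.21·log₂(0.6169) = -0.14634
  (r,b): 0.53·log₂(1.3263) = 0.21594
  (s,a): 0.25·log₂(2.0903) = 0.26593
  (s,b): 0.01·log₂(0.0712) = -0.03811
Sum = 0.2974 bits.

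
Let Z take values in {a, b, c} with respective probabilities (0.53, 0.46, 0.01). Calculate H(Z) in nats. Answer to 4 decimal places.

0.7397 nats

H(Z) = −Σ p·ln p.
  −(0.53)·ln(0.53) = 0.33649
  −(0.46)·ln(0.46) = 0.35720
  −(0.01)·ln(0.01) = 0.04605
Sum: 0.33649 + 0.35720 + 0.04605 = 0.7397 nats.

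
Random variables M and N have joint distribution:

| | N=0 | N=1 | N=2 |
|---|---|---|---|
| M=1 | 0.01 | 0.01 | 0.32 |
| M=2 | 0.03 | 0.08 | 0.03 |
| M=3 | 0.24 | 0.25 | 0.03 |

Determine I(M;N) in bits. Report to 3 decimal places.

0.591 bits

Marginals: p(M) = (0.3400, 0.1400, 0.5200), p(N) = (0.2800, 0.3400, 0.3800).
I(M;N) = Σ p(x,y)·log₂[p(x,y)/(p(x)p(y))].
  (1,0): 0.01·log₂(0.1050) = -0.0325
  (1,1): 0.01·log₂(0.0865) = -0.0353
  (1,2): 0.32·log₂(2.4768) = 0.4187
  (2,0): 0.03·log₂(0.7653) = -0.0116
  (2,1): 0.08·log₂(1.6807) = 0.0599
  (2,2): 0.03·log₂(0.5639) = -0.0248
  (3,0): 0.24·log₂(1.6484) = 0.1730
  (3,1): 0.25·log₂(1.4140) = 0.1250
  (3,2): 0.03·log₂(0.1518) = -0.0816
Sum = 0.591 bits.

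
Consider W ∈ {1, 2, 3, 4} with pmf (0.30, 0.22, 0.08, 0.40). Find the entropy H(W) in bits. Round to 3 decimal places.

H(W) = −Σ p·log₂ p.
  −(0.30)·log₂(0.30) = 0.5211
  −(0.22)·log₂(0.22) = 0.4806
  −(0.08)·log₂(0.08) = 0.2915
  −(0.40)·log₂(0.40) = 0.5288
Sum: 0.5211 + 0.4806 + 0.2915 + 0.5288 = 1.822 bits.

1.822 bits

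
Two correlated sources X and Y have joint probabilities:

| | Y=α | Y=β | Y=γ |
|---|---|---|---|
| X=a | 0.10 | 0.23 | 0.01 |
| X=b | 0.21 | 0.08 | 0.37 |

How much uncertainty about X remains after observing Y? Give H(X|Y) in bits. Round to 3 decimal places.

Chain rule: H(X|Y) = H(X,Y) − H(Y).
Marginals: p(X) = (0.3400, 0.6600), p(Y) = (0.3100, 0.3100, 0.3800).
H(X,Y) = 2.1814 bits; H(Y) = 1.5780 bits.
H(X|Y) = 2.1814 − 1.5780 = 0.603 bits.

0.603 bits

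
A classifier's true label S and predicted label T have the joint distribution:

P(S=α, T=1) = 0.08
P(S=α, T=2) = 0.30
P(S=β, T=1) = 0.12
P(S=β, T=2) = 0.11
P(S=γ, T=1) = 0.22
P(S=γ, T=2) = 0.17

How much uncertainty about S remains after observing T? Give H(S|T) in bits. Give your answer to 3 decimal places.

Chain rule: H(S|T) = H(S,T) − H(T).
Marginals: p(S) = (0.3800, 0.2300, 0.3900), p(T) = (0.4200, 0.5800).
H(S,T) = 2.4451 bits; H(T) = 0.9815 bits.
H(S|T) = 2.4451 − 0.9815 = 1.464 bits.

1.464 bits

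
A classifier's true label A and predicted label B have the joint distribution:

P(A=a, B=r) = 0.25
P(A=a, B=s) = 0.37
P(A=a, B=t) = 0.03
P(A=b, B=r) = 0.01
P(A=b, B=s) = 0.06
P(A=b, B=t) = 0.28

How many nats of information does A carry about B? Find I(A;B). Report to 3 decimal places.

Marginals: p(A) = (0.6500, 0.3500), p(B) = (0.2600, 0.4300, 0.3100).
I(A;B) = Σ p(x,y)·ln[p(x,y)/(p(x)p(y))].
  (a,r): 0.25·ln(1.4793) = 0.0979
  (a,s): 0.37·ln(1.3238) = 0.1038
  (a,t): 0.03·ln(0.1489) = -0.0571
  (b,r): 0.01·ln(0.1099) = -0.0221
  (b,s): 0.06·ln(0.3987) = -0.0552
  (b,t): 0.28·ln(2.5806) = 0.2655
Sum = 0.333 nats.

0.333 nats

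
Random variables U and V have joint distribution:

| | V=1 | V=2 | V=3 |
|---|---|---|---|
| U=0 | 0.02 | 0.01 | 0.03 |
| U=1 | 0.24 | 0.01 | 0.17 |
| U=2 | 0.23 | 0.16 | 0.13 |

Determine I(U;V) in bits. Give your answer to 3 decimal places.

Marginals: p(U) = (0.0600, 0.4200, 0.5200), p(V) = (0.4900, 0.1800, 0.3300).
I(U;V) = H(U) + H(V) − H(U,V).
H(U) = 1.2598, H(V) = 1.4774, H(U,V) = 2.6196.
I(U;V) = 1.2598 + 1.4774 − 2.6196 = 0.118 bits.

0.118 bits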